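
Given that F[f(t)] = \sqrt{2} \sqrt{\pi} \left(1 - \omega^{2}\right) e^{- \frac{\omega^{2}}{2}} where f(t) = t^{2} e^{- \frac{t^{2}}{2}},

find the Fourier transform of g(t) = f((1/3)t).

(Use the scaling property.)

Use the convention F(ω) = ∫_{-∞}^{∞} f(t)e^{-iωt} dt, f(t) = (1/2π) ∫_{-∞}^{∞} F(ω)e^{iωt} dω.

F[g](ω) = \sqrt{2} \sqrt{\pi} \left(3 - 27 \omega^{2}\right) e^{- \frac{9 \omega^{2}}{2}}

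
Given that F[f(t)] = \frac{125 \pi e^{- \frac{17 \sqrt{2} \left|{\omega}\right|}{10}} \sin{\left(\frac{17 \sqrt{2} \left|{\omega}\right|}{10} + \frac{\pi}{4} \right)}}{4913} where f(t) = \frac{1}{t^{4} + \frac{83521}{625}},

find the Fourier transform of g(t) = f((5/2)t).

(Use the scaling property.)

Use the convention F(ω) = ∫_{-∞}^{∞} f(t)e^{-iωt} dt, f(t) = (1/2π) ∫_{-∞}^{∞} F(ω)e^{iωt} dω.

F[g](ω) = \frac{50 \pi e^{- \frac{17 \sqrt{2} \left|{\omega}\right|}{25}} \sin{\left(\frac{17 \sqrt{2} \left|{\omega}\right|}{25} + \frac{\pi}{4} \right)}}{4913}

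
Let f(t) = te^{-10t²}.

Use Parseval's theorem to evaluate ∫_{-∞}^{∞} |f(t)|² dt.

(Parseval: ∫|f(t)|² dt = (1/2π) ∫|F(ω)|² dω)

∫|f(t)|² dt = \frac{\sqrt{5} \sqrt{\pi}}{400}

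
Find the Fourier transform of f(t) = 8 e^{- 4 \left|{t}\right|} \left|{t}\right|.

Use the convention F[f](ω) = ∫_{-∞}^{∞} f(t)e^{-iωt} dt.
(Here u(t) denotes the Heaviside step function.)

F(ω) = \frac{16 \left(16 - \omega^{2}\right)}{\left(\omega^{2} + 16\right)^{2}}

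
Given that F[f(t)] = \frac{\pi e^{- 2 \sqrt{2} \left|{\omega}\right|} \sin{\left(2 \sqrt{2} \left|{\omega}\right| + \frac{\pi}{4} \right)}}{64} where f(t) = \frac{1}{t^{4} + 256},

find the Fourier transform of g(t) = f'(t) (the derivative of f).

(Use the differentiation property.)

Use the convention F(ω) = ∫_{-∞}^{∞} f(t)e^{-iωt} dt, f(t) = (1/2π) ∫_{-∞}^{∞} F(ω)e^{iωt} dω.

F[g](ω) = \frac{i \pi \omega e^{- 2 \sqrt{2} \left|{\omega}\right|} \sin{\left(2 \sqrt{2} \left|{\omega}\right| + \frac{\pi}{4} \right)}}{64}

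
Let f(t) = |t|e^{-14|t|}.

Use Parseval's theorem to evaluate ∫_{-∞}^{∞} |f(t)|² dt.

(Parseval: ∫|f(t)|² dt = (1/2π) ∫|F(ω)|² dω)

∫|f(t)|² dt = \frac{1}{5488}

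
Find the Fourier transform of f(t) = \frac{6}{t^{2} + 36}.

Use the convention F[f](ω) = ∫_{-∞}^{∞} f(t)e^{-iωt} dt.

F(ω) = \pi e^{- 6 \left|{\omega}\right|}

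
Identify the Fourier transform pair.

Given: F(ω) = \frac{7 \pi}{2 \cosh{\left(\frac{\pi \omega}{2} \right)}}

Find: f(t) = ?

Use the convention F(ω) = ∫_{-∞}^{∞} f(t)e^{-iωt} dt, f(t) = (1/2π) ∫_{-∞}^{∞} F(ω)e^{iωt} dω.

f(t) = \frac{7}{e^{t} + e^{- t}}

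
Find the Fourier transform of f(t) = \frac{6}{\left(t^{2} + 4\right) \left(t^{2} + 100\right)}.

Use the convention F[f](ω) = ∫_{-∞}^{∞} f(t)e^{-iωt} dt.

F(ω) = \frac{\pi \left(5 e^{8 \left|{\omega}\right|} - 1\right) e^{- 10 \left|{\omega}\right|}}{160}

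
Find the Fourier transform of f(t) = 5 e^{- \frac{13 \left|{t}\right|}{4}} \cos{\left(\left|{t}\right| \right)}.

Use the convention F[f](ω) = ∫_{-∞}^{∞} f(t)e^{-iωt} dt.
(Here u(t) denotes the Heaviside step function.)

F(ω) = \frac{520 \left(16 \omega^{2} + 185\right)}{256 \omega^{4} + 4896 \omega^{2} + 34225}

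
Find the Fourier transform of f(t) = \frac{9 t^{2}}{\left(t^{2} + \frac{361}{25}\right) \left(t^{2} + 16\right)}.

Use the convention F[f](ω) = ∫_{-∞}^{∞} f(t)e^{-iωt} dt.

F(ω) = \frac{300 \pi e^{- 4 \left|{\omega}\right|}}{13} - \frac{285 \pi e^{- \frac{19 \left|{\omega}\right|}{5}}}{13}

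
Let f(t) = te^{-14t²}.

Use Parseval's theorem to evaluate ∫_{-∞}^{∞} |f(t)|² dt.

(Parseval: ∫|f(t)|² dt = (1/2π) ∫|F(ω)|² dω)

∫|f(t)|² dt = \frac{\sqrt{7} \sqrt{\pi}}{784}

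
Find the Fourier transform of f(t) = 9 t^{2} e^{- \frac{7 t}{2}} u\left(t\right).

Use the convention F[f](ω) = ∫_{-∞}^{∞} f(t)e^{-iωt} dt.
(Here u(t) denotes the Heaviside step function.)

F(ω) = \frac{144}{\left(2 i \omega + 7\right)^{3}}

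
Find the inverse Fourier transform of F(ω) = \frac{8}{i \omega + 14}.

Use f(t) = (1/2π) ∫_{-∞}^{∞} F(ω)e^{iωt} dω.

f(t) = 8 e^{- 14 t} u\left(t\right)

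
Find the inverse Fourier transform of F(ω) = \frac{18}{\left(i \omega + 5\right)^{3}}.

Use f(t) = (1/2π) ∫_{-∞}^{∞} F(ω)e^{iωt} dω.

f(t) = 9 t^{2} e^{- 5 t} u\left(t\right)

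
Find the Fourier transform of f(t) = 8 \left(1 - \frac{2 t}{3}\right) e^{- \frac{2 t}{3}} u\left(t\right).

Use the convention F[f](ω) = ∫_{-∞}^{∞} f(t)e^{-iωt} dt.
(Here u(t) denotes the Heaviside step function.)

F(ω) = \frac{72 i \omega}{- 9 \omega^{2} + 12 i \omega + 4}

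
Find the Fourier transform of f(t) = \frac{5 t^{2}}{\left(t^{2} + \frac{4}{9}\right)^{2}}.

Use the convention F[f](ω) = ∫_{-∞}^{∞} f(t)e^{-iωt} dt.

F(ω) = \frac{5 \pi \left(3 - 2 \left|{\omega}\right|\right) e^{- \frac{2 \left|{\omega}\right|}{3}}}{4}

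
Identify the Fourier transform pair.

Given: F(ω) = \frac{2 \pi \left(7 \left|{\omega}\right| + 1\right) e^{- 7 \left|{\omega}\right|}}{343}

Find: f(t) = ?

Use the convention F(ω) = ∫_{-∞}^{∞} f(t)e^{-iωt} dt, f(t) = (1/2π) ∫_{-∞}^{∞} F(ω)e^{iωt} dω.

f(t) = \frac{4}{\left(t^{2} + 49\right)^{2}}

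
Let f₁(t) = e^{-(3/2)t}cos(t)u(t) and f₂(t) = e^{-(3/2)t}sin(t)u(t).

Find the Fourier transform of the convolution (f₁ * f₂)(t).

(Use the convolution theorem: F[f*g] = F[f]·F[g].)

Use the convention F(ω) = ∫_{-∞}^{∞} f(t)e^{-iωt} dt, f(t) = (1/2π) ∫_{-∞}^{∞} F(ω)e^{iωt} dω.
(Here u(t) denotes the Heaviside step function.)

F[f₁*f₂](ω) = \frac{8 \left(2 i \omega + 3\right)}{\left(\left(2 i \omega + 3\right)^{2} + 4\right)^{2}}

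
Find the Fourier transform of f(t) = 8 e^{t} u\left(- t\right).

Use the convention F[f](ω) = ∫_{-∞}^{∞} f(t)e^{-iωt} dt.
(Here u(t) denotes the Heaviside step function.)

F(ω) = \frac{8 i}{\omega + i}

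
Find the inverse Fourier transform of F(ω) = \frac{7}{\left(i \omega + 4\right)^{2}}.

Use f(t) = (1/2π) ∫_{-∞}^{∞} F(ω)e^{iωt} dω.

f(t) = 7 t e^{- 4 t} u\left(t\right)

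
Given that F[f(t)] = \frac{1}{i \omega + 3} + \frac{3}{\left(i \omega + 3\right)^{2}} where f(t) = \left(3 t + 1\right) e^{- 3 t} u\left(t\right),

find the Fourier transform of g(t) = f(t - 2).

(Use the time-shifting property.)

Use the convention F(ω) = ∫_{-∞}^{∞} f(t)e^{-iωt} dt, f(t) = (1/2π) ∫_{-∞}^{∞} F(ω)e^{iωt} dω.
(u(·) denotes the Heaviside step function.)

F[g](ω) = \frac{\left(- i \omega - 6\right) e^{- 2 i \omega}}{\omega^{2} - 6 i \omega - 9}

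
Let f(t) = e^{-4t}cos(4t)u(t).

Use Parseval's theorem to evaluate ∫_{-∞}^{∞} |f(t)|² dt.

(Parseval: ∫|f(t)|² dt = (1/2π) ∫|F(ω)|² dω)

∫|f(t)|² dt = \frac{3}{32}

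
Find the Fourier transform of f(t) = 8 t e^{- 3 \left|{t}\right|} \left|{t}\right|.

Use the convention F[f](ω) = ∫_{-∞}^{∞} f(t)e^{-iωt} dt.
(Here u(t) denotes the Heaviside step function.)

F(ω) = \frac{32 i \omega \left(\omega^{2} - 27\right)}{\left(\omega^{2} + 9\right)^{3}}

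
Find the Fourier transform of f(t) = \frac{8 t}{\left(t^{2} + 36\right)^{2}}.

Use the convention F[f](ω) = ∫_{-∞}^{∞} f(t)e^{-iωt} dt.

F(ω) = - \frac{2 i \pi \omega e^{- 6 \left|{\omega}\right|}}{3}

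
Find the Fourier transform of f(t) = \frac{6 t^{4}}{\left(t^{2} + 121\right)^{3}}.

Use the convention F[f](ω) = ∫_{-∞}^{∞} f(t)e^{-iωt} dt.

F(ω) = \frac{3 \pi \left(121 \omega^{2} - 55 \left|{\omega}\right| + 3\right) e^{- 11 \left|{\omega}\right|}}{44}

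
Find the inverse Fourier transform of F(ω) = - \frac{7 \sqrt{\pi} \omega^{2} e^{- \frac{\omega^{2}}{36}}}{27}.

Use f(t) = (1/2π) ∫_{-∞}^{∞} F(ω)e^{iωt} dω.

f(t) = 7 \left(36 t^{2} - 2\right) e^{- 9 t^{2}}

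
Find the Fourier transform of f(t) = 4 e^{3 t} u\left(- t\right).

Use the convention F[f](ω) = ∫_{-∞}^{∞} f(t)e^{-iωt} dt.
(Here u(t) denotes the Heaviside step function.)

F(ω) = - \frac{4}{i \omega - 3}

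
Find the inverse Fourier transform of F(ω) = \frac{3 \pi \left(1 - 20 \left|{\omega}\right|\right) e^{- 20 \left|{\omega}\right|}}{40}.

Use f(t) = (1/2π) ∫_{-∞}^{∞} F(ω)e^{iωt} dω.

f(t) = \frac{3 t^{2}}{\left(t^{2} + 400\right)^{2}}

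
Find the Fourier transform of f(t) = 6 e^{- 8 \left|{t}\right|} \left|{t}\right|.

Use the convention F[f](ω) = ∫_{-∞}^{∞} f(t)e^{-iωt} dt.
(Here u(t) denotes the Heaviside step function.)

F(ω) = \frac{12 \left(64 - \omega^{2}\right)}{\left(\omega^{2} + 64\right)^{2}}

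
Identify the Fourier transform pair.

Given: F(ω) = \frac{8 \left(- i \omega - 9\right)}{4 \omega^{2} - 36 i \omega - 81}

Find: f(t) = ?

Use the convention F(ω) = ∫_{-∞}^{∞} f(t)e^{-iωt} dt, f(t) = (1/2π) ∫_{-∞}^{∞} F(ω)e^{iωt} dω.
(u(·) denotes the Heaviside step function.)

f(t) = 2 \left(\frac{9 t}{2} + 1\right) e^{- \frac{9 t}{2}} u\left(t\right)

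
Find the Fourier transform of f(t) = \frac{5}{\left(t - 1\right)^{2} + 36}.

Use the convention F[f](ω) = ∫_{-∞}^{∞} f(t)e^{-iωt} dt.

F(ω) = \frac{5 \pi e^{- i \omega - 6 \left|{\omega}\right|}}{6}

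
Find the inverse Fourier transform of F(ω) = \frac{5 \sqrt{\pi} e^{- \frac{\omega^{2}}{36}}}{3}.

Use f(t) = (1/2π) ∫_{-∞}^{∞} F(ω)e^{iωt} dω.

f(t) = 5 e^{- 9 t^{2}}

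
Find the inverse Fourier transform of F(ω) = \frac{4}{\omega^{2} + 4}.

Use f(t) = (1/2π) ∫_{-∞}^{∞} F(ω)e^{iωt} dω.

f(t) = e^{- 2 \left|{t}\right|}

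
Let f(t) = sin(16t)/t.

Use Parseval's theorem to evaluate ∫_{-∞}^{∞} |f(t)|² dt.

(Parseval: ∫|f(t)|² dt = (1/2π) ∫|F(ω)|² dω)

∫|f(t)|² dt = 16 \pi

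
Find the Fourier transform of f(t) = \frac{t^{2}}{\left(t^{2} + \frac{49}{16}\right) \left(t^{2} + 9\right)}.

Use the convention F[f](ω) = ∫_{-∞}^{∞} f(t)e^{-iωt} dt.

F(ω) = \frac{48 \pi e^{- 3 \left|{\omega}\right|}}{95} - \frac{28 \pi e^{- \frac{7 \left|{\omega}\right|}{4}}}{95}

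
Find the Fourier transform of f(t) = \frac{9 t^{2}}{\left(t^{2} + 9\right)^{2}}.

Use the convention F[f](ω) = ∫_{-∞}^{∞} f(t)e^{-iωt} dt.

F(ω) = \frac{3 \pi \left(1 - 3 \left|{\omega}\right|\right) e^{- 3 \left|{\omega}\right|}}{2}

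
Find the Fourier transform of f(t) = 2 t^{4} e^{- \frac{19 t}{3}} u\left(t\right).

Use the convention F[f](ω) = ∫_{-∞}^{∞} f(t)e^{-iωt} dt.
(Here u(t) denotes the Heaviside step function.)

F(ω) = \frac{11664}{\left(3 i \omega + 19\right)^{5}}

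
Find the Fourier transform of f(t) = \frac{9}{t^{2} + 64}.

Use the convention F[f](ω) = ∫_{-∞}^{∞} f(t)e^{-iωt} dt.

F(ω) = \frac{9 \pi e^{- 8 \left|{\omega}\right|}}{8}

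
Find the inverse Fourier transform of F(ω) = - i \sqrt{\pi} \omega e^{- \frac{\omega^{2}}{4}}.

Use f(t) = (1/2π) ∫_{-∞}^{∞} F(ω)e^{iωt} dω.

f(t) = 2 t e^{- t^{2}}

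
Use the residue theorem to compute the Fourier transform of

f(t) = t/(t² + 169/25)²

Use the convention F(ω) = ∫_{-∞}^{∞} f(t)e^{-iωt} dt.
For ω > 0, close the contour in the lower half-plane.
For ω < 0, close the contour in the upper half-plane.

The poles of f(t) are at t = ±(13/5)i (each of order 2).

Let g(z) = f(z)e^{-iωz}; for large |z| the factor e^{-iωz} decays in the lower half-plane when ω > 0 and in the upper half-plane when ω < 0.

Case ω > 0 (lower half-plane, clockwise contour ⇒ F(ω) = -2πi·ΣRes):
  Res_{z = - \frac{13 i}{5}} g(z) = \frac{5 \omega e^{- \frac{13 \omega}{5}}}{52} (pole of order 2)
  F(ω) = -2πi·ΣRes = - \frac{5 i \pi \omega e^{- \frac{13 \omega}{5}}}{26}

Case ω < 0 (upper half-plane, counterclockwise contour ⇒ F(ω) = +2πi·ΣRes):
  Res_{z = \frac{13 i}{5}} g(z) = - \frac{5 \omega e^{\frac{13 \omega}{5}}}{52} (pole of order 2)
  F(ω) = 2πi·ΣRes = - \frac{5 i \pi \omega e^{\frac{13 \omega}{5}}}{26}

Both cases combine into a single formula in |ω|:

F(ω) = - \frac{5 i \pi \omega e^{- \frac{13 \left|{\omega}\right|}{5}}}{26}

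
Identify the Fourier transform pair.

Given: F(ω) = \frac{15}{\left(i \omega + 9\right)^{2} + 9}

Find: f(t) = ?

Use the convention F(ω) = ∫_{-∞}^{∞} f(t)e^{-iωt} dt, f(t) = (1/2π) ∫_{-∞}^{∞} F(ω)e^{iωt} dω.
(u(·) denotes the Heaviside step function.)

f(t) = 5 e^{- 9 t} \sin{\left(3 t \right)} u\left(t\right)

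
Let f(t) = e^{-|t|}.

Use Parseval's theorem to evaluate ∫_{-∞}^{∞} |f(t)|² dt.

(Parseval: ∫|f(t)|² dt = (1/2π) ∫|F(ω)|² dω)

∫|f(t)|² dt = 1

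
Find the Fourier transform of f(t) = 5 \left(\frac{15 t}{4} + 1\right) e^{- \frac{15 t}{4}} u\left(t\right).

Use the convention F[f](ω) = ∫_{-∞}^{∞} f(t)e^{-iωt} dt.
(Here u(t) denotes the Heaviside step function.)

F(ω) = \frac{40 \left(- 2 i \omega - 15\right)}{16 \omega^{2} - 120 i \omega - 225}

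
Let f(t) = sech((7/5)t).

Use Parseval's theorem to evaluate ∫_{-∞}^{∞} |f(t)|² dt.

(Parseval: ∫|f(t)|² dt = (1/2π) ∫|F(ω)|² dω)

∫|f(t)|² dt = \frac{10}{7}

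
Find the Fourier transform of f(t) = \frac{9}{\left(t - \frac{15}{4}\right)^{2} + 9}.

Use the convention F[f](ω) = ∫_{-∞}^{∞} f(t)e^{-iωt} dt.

F(ω) = 3 \pi e^{- \frac{15 i \omega}{4} - 3 \left|{\omega}\right|}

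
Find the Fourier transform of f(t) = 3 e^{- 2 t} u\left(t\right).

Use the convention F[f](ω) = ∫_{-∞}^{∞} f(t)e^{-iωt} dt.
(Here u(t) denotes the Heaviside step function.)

F(ω) = \frac{3}{i \omega + 2}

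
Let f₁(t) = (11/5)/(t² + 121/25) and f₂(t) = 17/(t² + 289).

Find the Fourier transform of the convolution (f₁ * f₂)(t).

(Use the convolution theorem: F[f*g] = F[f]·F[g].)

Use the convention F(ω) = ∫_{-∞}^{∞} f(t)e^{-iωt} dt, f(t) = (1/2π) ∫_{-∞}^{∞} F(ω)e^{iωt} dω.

F[f₁*f₂](ω) = \pi^{2} e^{- \frac{96 \left|{\omega}\right|}{5}}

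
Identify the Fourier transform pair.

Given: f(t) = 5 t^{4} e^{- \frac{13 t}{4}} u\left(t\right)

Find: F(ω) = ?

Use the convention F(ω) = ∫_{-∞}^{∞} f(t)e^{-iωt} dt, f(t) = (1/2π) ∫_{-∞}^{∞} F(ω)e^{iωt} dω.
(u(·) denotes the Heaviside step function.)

F(ω) = \frac{122880}{\left(4 i \omega + 13\right)^{5}}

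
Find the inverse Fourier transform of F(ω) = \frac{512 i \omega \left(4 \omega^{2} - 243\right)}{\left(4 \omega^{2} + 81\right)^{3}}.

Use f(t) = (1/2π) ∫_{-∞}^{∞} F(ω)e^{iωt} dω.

f(t) = 8 t e^{- \frac{9 \left|{t}\right|}{2}} \left|{t}\right|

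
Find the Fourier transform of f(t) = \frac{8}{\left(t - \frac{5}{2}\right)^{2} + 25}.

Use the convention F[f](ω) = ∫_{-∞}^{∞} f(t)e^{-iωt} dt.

F(ω) = \frac{8 \pi e^{- \frac{5 i \omega}{2} - 5 \left|{\omega}\right|}}{5}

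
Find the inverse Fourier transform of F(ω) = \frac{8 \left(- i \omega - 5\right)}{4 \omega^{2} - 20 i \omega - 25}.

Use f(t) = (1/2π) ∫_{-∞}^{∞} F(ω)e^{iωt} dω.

f(t) = 2 \left(\frac{5 t}{2} + 1\right) e^{- \frac{5 t}{2}} u\left(t\right)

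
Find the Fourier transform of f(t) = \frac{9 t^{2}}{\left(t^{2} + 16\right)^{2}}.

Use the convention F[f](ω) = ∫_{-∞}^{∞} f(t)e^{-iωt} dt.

F(ω) = \frac{9 \pi \left(1 - 4 \left|{\omega}\right|\right) e^{- 4 \left|{\omega}\right|}}{8}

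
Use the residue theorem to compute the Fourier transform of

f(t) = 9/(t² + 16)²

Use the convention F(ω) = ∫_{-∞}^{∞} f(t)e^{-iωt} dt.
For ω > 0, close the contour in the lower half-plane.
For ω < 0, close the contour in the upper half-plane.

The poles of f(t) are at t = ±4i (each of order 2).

Let g(z) = f(z)e^{-iωz}; for large |z| the factor e^{-iωz} decays in the lower half-plane when ω > 0 and in the upper half-plane when ω < 0.

Case ω > 0 (lower half-plane, clockwise contour ⇒ F(ω) = -2πi·ΣRes):
  Res_{z = - 4 i} g(z) = \frac{9 i \left(4 \omega + 1\right) e^{- 4 \omega}}{256} (pole of order 2)
  F(ω) = -2πi·ΣRes = \frac{9 \pi \left(4 \omega + 1\right) e^{- 4 \omega}}{128}

Case ω < 0 (upper half-plane, counterclockwise contour ⇒ F(ω) = +2πi·ΣRes):
  Res_{z = 4 i} g(z) = \frac{9 i \left(4 \omega - 1\right) e^{4 \omega}}{256} (pole of order 2)
  F(ω) = 2πi·ΣRes = \frac{9 \pi \left(1 - 4 \omega\right) e^{4 \omega}}{128}

Both cases combine into a single formula in |ω|:

F(ω) = \frac{9 \pi \left(4 \left|{\omega}\right| + 1\right) e^{- 4 \left|{\omega}\right|}}{128}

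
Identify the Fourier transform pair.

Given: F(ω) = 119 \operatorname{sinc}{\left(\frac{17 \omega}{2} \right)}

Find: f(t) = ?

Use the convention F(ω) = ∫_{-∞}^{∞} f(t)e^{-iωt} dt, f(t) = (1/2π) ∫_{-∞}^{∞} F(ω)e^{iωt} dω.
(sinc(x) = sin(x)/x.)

f(t) = 7 \left(\begin{cases} 1 & \text{for}\: \left|{t}\right| < \frac{17}{2} \\0 & \text{otherwise} \end{cases}\right)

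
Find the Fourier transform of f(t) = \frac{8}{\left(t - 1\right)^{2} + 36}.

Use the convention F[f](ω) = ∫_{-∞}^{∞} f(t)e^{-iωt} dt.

F(ω) = \frac{4 \pi e^{- i \omega - 6 \left|{\omega}\right|}}{3}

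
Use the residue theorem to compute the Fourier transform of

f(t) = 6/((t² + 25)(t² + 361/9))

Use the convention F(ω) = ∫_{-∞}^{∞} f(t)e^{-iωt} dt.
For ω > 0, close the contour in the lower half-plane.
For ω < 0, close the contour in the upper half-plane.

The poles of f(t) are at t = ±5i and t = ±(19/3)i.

Let g(z) = f(z)e^{-iωz}; for large |z| the factor e^{-iωz} decays in the lower half-plane when ω > 0 and in the upper half-plane when ω < 0.

Case ω > 0 (lower half-plane, clockwise contour ⇒ F(ω) = -2πi·ΣRes):
  Res_{z = - 5 i} g(z) = \frac{27 i e^{- 5 \omega}}{680}
  Res_{z = - \frac{19 i}{3}} g(z) = - \frac{81 i e^{- \frac{19 \omega}{3}}}{2584}
  F(ω) = -2πi·ΣRes = \frac{27 \pi e^{- 5 \omega}}{340} - \frac{81 \pi e^{- \frac{19 \omega}{3}}}{1292}

Case ω < 0 (upper half-plane, counterclockwise contour ⇒ F(ω) = +2πi·ΣRes):
  Res_{z = 5 i} g(z) = - \frac{27 i e^{5 \omega}}{680}
  Res_{z = \frac{19 i}{3}} g(z) = \frac{81 i e^{\frac{19 \omega}{3}}}{2584}
  F(ω) = 2πi·ΣRes = \frac{27 \pi \left(- 15 e^{\frac{19 \omega}{3}} + 19 e^{5 \omega}\right)}{6460}

Both cases combine into a single formula in |ω|:

F(ω) = \frac{27 \pi e^{- 5 \left|{\omega}\right|}}{340} - \frac{81 \pi e^{- \frac{19 \left|{\omega}\right|}{3}}}{1292}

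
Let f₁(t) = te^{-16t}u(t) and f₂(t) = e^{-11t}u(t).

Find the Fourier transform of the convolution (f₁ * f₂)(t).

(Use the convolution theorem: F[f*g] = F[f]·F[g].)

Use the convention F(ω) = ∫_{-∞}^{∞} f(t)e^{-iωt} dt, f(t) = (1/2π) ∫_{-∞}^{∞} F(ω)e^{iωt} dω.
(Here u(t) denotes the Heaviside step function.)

F[f₁*f₂](ω) = \frac{1}{\left(i \omega + 11\right) \left(i \omega + 16\right)^{2}}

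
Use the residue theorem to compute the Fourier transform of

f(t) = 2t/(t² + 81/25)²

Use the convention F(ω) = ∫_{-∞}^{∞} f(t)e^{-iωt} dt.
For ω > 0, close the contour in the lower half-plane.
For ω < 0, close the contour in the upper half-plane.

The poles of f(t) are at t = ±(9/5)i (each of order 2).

Let g(z) = f(z)e^{-iωz}; for large |z| the factor e^{-iωz} decays in the lower half-plane when ω > 0 and in the upper half-plane when ω < 0.

Case ω > 0 (lower half-plane, clockwise contour ⇒ F(ω) = -2πi·ΣRes):
  Res_{z = - \frac{9 i}{5}} g(z) = \frac{5 \omega e^{- \frac{9 \omega}{5}}}{18} (pole of order 2)
  F(ω) = -2πi·ΣRes = - \frac{5 i \pi \omega e^{- \frac{9 \omega}{5}}}{9}

Case ω < 0 (upper half-plane, counterclockwise contour ⇒ F(ω) = +2πi·ΣRes):
  Res_{z = \frac{9 i}{5}} g(z) = - \frac{5 \omega e^{\frac{9 \omega}{5}}}{18} (pole of order 2)
  F(ω) = 2πi·ΣRes = - \frac{5 i \pi \omega e^{\frac{9 \omega}{5}}}{9}

Both cases combine into a single formula in |ω|:

F(ω) = - \frac{5 i \pi \omega e^{- \frac{9 \left|{\omega}\right|}{5}}}{9}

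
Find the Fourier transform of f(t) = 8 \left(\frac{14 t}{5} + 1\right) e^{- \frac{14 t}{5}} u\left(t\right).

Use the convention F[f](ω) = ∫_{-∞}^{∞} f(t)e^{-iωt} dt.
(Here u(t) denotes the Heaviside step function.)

F(ω) = \frac{40 \left(- 5 i \omega - 28\right)}{25 \omega^{2} - 140 i \omega - 196}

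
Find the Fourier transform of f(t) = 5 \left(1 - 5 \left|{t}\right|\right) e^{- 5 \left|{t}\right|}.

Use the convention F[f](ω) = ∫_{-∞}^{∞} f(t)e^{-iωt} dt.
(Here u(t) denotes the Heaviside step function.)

F(ω) = \frac{100 \omega^{2}}{\left(\omega^{2} + 25\right)^{2}}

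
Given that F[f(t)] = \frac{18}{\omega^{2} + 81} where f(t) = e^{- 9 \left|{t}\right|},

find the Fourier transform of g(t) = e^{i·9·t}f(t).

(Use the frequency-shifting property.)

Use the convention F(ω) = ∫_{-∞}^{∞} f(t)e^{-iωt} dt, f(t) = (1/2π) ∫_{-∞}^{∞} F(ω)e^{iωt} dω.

F[g](ω) = \frac{18}{\left(\omega - 9\right)^{2} + 81}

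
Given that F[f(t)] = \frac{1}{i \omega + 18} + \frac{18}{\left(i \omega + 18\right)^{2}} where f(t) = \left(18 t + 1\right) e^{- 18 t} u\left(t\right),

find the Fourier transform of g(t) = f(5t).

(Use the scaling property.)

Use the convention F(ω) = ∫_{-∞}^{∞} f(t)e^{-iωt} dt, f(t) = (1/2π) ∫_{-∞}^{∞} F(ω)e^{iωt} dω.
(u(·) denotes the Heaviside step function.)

F[g](ω) = \frac{- i \omega - 180}{\omega^{2} - 180 i \omega - 8100}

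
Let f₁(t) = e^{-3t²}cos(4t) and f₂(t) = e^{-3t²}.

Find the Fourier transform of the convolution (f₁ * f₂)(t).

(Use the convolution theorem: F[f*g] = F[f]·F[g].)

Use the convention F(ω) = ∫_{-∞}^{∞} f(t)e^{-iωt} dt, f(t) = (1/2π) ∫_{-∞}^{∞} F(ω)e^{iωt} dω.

F[f₁*f₂](ω) = \frac{\pi \left(e^{\frac{4 \omega}{3}} + 1\right) e^{- \frac{\omega^{2}}{6} - \frac{2 \omega}{3} - \frac{4}{3}}}{6}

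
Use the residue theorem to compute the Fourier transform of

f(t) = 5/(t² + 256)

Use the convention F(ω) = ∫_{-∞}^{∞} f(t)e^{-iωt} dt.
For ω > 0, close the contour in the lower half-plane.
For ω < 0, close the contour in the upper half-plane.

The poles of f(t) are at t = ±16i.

Let g(z) = f(z)e^{-iωz}; for large |z| the factor e^{-iωz} decays in the lower half-plane when ω > 0 and in the upper half-plane when ω < 0.

Case ω > 0 (lower half-plane, clockwise contour ⇒ F(ω) = -2πi·ΣRes):
  Res_{z = - 16 i} g(z) = \frac{5 i e^{- 16 \omega}}{32}
  F(ω) = -2πi·ΣRes = \frac{5 \pi e^{- 16 \omega}}{16}

Case ω < 0 (upper half-plane, counterclockwise contour ⇒ F(ω) = +2πi·ΣRes):
  Res_{z = 16 i} g(z) = - \frac{5 i e^{16 \omega}}{32}
  F(ω) = 2πi·ΣRes = \frac{5 \pi e^{16 \omega}}{16}

Both cases combine into a single formula in |ω|:

F(ω) = \frac{5 \pi e^{- 16 \left|{\omega}\right|}}{16}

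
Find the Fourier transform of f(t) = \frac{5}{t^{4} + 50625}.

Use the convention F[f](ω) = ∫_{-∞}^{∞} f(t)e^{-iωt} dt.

F(ω) = \frac{\pi e^{- \frac{15 \sqrt{2} \left|{\omega}\right|}{2}} \sin{\left(\frac{15 \sqrt{2} \left|{\omega}\right|}{2} + \frac{\pi}{4} \right)}}{675}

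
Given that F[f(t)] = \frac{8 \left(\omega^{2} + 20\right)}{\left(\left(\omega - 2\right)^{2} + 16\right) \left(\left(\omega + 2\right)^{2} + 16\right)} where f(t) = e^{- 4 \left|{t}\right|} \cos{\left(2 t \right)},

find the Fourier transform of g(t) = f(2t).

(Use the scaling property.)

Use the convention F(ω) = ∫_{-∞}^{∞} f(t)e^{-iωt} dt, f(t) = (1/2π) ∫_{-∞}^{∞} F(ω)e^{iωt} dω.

F[g](ω) = \frac{16 \left(\omega^{2} + 80\right)}{\omega^{4} + 96 \omega^{2} + 6400}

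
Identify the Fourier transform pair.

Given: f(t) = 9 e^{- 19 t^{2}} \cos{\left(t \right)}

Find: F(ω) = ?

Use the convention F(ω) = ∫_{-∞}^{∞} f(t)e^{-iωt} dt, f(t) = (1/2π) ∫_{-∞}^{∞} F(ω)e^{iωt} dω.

F(ω) = \frac{9 \sqrt{19} \sqrt{\pi} \left(e^{\frac{\omega}{19}} + 1\right) e^{- \frac{\omega^{2}}{76} - \frac{\omega}{38} - \frac{1}{76}}}{38}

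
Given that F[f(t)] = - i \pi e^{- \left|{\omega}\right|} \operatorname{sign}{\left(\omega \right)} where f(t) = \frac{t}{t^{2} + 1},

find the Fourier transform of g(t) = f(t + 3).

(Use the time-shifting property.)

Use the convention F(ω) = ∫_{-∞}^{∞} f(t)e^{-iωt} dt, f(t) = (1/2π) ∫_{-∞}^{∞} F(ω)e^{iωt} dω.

F[g](ω) = - i \pi e^{3 i \omega} e^{- \left|{\omega}\right|} \operatorname{sign}{\left(\omega \right)}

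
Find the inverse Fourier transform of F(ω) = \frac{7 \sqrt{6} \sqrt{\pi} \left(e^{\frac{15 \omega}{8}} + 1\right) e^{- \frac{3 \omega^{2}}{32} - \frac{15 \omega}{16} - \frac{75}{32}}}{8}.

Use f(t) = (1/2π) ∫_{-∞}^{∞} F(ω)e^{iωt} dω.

f(t) = 7 e^{- \frac{8 t^{2}}{3}} \cos{\left(5 t \right)}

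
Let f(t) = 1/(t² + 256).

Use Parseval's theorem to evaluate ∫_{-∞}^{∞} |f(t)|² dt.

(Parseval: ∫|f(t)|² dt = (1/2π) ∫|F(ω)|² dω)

∫|f(t)|² dt = \frac{\pi}{8192}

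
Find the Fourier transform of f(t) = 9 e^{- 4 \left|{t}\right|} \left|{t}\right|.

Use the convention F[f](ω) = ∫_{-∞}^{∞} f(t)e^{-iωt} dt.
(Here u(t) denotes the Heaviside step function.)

F(ω) = \frac{18 \left(16 - \omega^{2}\right)}{\left(\omega^{2} + 16\right)^{2}}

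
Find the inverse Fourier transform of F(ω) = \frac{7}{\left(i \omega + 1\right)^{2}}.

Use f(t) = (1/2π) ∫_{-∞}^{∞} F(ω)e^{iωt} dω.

f(t) = 7 t e^{- t} u\left(t\right)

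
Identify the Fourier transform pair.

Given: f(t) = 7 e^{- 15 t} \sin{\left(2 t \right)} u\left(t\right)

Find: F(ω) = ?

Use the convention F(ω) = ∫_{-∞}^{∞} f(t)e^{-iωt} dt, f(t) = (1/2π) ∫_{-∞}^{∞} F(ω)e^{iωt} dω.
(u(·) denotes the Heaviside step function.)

F(ω) = \frac{14}{\left(i \omega + 15\right)^{2} + 4}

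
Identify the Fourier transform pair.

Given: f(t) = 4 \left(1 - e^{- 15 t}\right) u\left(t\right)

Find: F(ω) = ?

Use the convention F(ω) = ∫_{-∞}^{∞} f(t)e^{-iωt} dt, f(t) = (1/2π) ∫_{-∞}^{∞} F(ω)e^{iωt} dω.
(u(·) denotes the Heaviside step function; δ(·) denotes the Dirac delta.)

F(ω) = 4 \pi \delta\left(\omega\right) - \frac{60 i}{\omega \left(i \omega + 15\right)}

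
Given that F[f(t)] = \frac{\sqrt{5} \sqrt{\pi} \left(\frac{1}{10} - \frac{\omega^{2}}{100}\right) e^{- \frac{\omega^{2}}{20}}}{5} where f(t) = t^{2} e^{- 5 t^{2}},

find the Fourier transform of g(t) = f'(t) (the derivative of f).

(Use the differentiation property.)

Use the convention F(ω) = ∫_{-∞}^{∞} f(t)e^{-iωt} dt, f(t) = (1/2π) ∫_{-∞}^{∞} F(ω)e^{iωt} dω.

F[g](ω) = \frac{\sqrt{5} i \sqrt{\pi} \omega \left(10 - \omega^{2}\right) e^{- \frac{\omega^{2}}{20}}}{500}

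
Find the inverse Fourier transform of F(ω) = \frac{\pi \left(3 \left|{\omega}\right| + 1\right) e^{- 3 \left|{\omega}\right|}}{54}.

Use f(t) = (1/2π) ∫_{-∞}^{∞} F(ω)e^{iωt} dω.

f(t) = \frac{1}{\left(t^{2} + 9\right)^{2}}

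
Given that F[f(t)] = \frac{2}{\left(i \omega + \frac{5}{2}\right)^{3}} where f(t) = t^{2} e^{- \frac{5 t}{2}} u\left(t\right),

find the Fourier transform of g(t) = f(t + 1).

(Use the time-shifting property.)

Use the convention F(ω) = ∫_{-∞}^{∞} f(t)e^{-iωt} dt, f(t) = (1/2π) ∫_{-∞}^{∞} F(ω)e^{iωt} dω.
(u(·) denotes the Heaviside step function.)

F[g](ω) = \frac{16 e^{i \omega}}{\left(2 i \omega + 5\right)^{3}}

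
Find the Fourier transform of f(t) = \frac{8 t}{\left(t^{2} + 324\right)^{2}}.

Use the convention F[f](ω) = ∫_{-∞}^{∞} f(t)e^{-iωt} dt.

F(ω) = - \frac{2 i \pi \omega e^{- 18 \left|{\omega}\right|}}{9}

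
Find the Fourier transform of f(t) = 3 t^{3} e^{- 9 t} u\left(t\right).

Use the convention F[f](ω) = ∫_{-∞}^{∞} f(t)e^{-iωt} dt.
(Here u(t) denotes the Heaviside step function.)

F(ω) = \frac{18}{\left(i \omega + 9\right)^{4}}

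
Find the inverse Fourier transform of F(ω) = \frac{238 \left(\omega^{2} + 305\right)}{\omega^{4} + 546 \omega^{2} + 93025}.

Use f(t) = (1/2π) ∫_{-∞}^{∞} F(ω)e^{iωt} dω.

f(t) = 7 e^{- 17 \left|{t}\right|} \cos{\left(4 \left|{t}\right| \right)}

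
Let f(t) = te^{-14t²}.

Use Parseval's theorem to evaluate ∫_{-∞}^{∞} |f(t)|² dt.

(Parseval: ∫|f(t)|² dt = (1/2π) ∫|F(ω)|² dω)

∫|f(t)|² dt = \frac{\sqrt{7} \sqrt{\pi}}{784}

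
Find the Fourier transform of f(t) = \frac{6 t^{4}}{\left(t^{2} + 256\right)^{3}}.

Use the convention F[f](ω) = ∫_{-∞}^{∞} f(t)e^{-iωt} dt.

F(ω) = \frac{3 \pi \left(256 \omega^{2} - 80 \left|{\omega}\right| + 3\right) e^{- 16 \left|{\omega}\right|}}{64}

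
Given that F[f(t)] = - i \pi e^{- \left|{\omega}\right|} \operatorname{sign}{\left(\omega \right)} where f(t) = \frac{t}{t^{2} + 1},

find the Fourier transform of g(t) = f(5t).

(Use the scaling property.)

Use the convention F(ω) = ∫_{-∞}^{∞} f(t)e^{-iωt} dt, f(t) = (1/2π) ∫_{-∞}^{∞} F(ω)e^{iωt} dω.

F[g](ω) = - \frac{i \pi e^{- \frac{\left|{\omega}\right|}{5}} \operatorname{sign}{\left(\omega \right)}}{5}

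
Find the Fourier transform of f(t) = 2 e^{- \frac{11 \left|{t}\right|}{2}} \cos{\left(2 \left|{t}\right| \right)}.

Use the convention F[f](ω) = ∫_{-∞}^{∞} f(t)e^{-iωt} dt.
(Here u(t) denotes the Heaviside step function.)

F(ω) = \frac{88 \left(4 \omega^{2} + 137\right)}{16 \omega^{4} + 840 \omega^{2} + 18769}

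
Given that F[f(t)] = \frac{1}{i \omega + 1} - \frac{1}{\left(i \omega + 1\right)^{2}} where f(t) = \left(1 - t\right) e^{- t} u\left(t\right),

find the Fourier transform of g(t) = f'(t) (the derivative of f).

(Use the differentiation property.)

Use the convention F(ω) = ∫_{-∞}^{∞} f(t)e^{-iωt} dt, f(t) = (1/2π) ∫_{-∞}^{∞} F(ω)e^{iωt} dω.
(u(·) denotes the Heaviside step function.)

F[g](ω) = \frac{\omega^{2}}{\omega^{2} - 2 i \omega - 1}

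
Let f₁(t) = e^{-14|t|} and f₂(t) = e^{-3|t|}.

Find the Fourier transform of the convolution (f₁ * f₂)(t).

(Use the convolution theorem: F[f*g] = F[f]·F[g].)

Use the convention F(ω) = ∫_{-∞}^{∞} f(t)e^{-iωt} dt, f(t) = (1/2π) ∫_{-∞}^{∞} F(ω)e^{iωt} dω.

F[f₁*f₂](ω) = \frac{168}{\left(\omega^{2} + 9\right) \left(\omega^{2} + 196\right)}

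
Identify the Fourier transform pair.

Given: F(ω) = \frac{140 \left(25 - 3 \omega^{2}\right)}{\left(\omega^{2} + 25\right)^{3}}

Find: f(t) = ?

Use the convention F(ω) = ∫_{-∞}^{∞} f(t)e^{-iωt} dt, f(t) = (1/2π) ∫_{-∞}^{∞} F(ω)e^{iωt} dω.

f(t) = 7 t^{2} e^{- 5 \left|{t}\right|}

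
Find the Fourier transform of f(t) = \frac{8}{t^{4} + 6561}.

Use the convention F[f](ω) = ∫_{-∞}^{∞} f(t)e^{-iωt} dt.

F(ω) = \frac{8 \pi e^{- \frac{9 \sqrt{2} \left|{\omega}\right|}{2}} \sin{\left(\frac{9 \sqrt{2} \left|{\omega}\right|}{2} + \frac{\pi}{4} \right)}}{729}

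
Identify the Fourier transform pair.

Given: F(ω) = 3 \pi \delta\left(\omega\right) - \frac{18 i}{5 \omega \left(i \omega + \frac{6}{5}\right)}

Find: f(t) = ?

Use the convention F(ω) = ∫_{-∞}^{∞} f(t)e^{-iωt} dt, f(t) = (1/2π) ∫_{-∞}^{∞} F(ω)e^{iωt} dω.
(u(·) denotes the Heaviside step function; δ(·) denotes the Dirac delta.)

f(t) = 3 \left(1 - e^{- \frac{6 t}{5}}\right) u\left(t\right)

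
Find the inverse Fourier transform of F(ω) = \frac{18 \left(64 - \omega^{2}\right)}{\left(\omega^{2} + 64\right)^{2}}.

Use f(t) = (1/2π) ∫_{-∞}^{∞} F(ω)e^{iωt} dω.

f(t) = 9 e^{- 8 \left|{t}\right|} \left|{t}\right|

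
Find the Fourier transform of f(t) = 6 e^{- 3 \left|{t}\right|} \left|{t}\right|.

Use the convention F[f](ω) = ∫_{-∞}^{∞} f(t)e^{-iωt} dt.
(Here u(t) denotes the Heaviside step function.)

F(ω) = \frac{12 \left(9 - \omega^{2}\right)}{\left(\omega^{2} + 9\right)^{2}}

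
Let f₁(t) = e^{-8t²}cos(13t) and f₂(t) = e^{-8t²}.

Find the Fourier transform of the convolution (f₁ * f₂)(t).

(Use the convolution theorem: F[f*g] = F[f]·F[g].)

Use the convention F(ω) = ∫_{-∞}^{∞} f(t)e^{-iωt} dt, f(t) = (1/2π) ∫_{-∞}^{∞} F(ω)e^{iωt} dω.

F[f₁*f₂](ω) = \frac{\pi \left(e^{\frac{13 \omega}{8}} + 1\right) e^{- \frac{\omega^{2}}{16} - \frac{13 \omega}{16} - \frac{169}{32}}}{16}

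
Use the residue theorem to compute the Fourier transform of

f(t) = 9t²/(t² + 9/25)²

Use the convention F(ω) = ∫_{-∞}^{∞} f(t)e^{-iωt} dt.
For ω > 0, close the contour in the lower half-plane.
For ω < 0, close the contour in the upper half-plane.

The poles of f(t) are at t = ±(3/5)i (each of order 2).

Let g(z) = f(z)e^{-iωz}; for large |z| the factor e^{-iωz} decays in the lower half-plane when ω > 0 and in the upper half-plane when ω < 0.

Case ω > 0 (lower half-plane, clockwise contour ⇒ F(ω) = -2πi·ΣRes):
  Res_{z = - \frac{3 i}{5}} g(z) = \frac{3 i \left(5 - 3 \omega\right) e^{- \frac{3 \omega}{5}}}{4} (pole of order 2)
  F(ω) = -2πi·ΣRes = \frac{3 \pi \left(5 - 3 \omega\right) e^{- \frac{3 \omega}{5}}}{2}

Case ω < 0 (upper half-plane, counterclockwise contour ⇒ F(ω) = +2πi·ΣRes):
  Res_{z = \frac{3 i}{5}} g(z) = \frac{3 i \left(- 3 \omega - 5\right) e^{\frac{3 \omega}{5}}}{4} (pole of order 2)
  F(ω) = 2πi·ΣRes = \frac{3 \pi \left(3 \omega + 5\right) e^{\frac{3 \omega}{5}}}{2}

Both cases combine into a single formula in |ω|:

F(ω) = \frac{3 \pi \left(5 - 3 \left|{\omega}\right|\right) e^{- \frac{3 \left|{\omega}\right|}{5}}}{2}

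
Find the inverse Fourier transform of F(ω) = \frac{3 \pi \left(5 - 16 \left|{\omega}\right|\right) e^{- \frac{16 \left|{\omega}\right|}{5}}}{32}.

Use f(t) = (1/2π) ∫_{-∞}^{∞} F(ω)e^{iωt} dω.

f(t) = \frac{3 t^{2}}{\left(t^{2} + \frac{256}{25}\right)^{2}}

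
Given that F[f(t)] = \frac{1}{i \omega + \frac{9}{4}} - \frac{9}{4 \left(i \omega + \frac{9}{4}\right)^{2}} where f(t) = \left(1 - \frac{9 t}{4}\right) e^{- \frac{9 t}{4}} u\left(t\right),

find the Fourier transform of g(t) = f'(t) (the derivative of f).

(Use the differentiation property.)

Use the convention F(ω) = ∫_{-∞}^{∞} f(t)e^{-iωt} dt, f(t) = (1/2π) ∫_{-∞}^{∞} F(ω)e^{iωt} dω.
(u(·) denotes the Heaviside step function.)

F[g](ω) = \frac{16 \omega^{2}}{16 \omega^{2} - 72 i \omega - 81}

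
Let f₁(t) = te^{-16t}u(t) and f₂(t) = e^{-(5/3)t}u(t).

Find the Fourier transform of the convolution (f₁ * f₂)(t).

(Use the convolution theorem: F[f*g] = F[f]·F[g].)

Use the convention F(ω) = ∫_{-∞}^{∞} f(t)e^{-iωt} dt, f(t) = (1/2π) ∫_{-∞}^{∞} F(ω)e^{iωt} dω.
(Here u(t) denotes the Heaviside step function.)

F[f₁*f₂](ω) = \frac{3}{\left(i \omega + 16\right)^{2} \left(3 i \omega + 5\right)}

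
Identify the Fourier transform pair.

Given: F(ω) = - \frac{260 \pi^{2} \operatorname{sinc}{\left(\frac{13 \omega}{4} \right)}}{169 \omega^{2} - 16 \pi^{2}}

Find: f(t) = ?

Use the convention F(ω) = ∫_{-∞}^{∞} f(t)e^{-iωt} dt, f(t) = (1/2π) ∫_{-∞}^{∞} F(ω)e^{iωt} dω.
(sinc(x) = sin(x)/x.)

f(t) = 5 \left(\begin{cases} \cos^{2}{\left(\frac{2 \pi t}{13} \right)} & \text{for}\: \left|{t}\right| < \frac{13}{4} \\0 & \text{otherwise} \end{cases}\right)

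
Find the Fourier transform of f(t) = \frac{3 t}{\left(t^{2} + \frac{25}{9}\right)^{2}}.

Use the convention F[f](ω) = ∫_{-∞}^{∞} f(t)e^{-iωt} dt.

F(ω) = - \frac{9 i \pi \omega e^{- \frac{5 \left|{\omega}\right|}{3}}}{10}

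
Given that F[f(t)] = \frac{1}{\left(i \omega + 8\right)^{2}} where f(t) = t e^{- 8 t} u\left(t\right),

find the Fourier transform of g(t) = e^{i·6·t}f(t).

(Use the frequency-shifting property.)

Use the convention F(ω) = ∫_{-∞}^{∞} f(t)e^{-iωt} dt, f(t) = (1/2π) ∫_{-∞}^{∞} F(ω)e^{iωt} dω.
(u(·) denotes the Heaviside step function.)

F[g](ω) = \frac{1}{\left(i \left(\omega - 6\right) + 8\right)^{2}}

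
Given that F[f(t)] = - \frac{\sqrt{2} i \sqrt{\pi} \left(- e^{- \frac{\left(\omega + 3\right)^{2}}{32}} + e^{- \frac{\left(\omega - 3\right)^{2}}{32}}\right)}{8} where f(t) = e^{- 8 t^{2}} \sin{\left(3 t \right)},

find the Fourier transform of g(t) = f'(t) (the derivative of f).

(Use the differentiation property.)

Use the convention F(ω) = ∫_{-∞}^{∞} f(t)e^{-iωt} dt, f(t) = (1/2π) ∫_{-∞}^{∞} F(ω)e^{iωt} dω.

F[g](ω) = \frac{\sqrt{2} \sqrt{\pi} \omega \left(e^{\frac{3 \omega}{8}} - 1\right) e^{- \frac{\omega^{2}}{32} - \frac{3 \omega}{16} - \frac{9}{32}}}{8}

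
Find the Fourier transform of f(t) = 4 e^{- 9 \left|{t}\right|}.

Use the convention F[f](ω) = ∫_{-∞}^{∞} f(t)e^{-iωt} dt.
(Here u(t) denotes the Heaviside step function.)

F(ω) = \frac{72}{\omega^{2} + 81}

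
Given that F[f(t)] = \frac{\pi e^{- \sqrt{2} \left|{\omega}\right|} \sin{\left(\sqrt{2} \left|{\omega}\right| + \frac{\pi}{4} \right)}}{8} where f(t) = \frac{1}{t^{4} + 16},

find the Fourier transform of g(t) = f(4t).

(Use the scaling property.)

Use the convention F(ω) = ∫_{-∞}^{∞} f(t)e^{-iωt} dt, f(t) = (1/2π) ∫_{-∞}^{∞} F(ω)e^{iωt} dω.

F[g](ω) = \frac{\pi e^{- \frac{\sqrt{2} \left|{\omega}\right|}{4}} \sin{\left(\frac{\sqrt{2} \left|{\omega}\right|}{4} + \frac{\pi}{4} \right)}}{32}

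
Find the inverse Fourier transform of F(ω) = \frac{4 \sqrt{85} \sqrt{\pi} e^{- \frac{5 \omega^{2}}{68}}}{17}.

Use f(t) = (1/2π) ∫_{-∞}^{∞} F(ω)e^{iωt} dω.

f(t) = 4 e^{- \frac{17 t^{2}}{5}}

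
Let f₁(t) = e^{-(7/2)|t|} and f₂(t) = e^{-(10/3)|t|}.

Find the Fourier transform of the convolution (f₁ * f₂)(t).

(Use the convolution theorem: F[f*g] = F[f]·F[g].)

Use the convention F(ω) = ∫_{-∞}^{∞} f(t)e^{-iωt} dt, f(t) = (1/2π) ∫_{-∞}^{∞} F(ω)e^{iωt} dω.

F[f₁*f₂](ω) = \frac{1680}{36 \omega^{4} + 841 \omega^{2} + 4900}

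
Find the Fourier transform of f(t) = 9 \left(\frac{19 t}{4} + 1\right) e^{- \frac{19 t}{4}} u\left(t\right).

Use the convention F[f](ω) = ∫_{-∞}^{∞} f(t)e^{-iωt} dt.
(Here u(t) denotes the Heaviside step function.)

F(ω) = \frac{72 \left(- 2 i \omega - 19\right)}{16 \omega^{2} - 152 i \omega - 361}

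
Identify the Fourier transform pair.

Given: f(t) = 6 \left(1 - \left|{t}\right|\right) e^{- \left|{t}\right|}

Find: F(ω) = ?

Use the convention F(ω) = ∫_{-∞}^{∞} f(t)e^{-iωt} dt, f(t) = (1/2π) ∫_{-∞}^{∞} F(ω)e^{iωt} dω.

F(ω) = \frac{24 \omega^{2}}{\left(\omega^{2} + 1\right)^{2}}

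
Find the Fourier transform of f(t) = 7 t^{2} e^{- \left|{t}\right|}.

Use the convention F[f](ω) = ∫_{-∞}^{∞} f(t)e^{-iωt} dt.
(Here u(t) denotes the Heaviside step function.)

F(ω) = \frac{28 \left(1 - 3 \omega^{2}\right)}{\left(\omega^{2} + 1\right)^{3}}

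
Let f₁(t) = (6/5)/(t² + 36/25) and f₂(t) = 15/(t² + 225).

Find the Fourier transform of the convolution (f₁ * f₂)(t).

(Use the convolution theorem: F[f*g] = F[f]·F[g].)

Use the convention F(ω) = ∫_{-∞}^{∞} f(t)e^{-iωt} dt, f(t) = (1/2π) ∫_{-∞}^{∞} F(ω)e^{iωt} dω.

F[f₁*f₂](ω) = \pi^{2} e^{- \frac{81 \left|{\omega}\right|}{5}}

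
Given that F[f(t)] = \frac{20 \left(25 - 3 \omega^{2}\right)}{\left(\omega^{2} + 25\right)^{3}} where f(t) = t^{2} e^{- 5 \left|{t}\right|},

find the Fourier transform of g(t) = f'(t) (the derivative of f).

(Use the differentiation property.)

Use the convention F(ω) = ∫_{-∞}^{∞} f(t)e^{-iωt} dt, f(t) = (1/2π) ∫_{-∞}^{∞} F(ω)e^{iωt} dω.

F[g](ω) = - \frac{20 i \omega \left(3 \omega^{2} - 25\right)}{\left(\omega^{2} + 25\right)^{3}}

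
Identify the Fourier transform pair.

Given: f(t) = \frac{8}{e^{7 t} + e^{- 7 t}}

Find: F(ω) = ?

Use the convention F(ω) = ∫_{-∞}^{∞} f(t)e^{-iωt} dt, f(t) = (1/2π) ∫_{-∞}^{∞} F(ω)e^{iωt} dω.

F(ω) = \frac{4 \pi}{7 \cosh{\left(\frac{\pi \omega}{14} \right)}}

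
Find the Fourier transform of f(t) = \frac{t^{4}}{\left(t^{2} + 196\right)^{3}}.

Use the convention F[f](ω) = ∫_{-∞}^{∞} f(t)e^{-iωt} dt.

F(ω) = \frac{\pi \left(196 \omega^{2} - 70 \left|{\omega}\right| + 3\right) e^{- 14 \left|{\omega}\right|}}{112}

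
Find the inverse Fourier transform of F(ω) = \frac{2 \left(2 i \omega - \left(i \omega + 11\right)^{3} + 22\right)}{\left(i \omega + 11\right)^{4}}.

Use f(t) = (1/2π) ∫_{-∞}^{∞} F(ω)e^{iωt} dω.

f(t) = 2 \left(t^{2} - 1\right) e^{- 11 t} u\left(t\right)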